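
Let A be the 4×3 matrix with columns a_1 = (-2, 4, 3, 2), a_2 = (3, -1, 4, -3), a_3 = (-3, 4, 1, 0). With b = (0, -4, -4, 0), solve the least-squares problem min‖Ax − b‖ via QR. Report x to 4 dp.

a_1 = (-2, 4, 3, 2); ‖a_1‖ = 5.7446, so e_1 = (-0.3482, 0.6963, 0.5222, 0.3482).
e_1·a_2 = (-0.3482)·3 + 0.6963·(-1) + 0.5222·4 + 0.3482·(-3) = -0.6963.
u_2 = a_2 + 0.6963·e_1 = (2.7576, -0.5152, 4.3636, -2.7576).
‖u_2‖ = 5.8750, so e_2 = (0.4694, -0.0877, 0.7428, -0.4694).
e_1·a_3 = (-0.3482)·(-3) + 0.6963·4 + 0.5222·1 + 0.3482·0 = 4.3519; e_2·a_3 = 0.4694·(-3) + (-0.0877)·4 + 0.7428·1 + (-0.4694)·0 = -1.0161.
u_3 = a_3 − 4.3519·e_1 + 1.0161·e_2 = (-1.0079, 0.8806, -0.5180, -1.9921).
‖u_3‖ = 2.4552, so e_3 = (-0.4105, 0.3587, -0.2110, -0.8114).
Qᵀb = (-4.8742, -2.6203, -0.5907).
Back-substitute: x_3 = -0.5907/2.4552 = -0.2406.
x_2 = (-2.6203 + 1.0161·(-0.2406))/5.8750 = -0.4876.
x_1 = (-4.8742 + 0.6963·(-0.4876) − 4.3519·(-0.2406))/5.7446 = -0.7253.

x = (-0.7253, -0.4876, -0.2406)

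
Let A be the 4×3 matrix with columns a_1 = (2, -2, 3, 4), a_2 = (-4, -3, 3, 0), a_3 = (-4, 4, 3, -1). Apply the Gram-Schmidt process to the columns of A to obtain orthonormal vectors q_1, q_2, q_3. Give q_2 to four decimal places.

q_1 = a_1/‖a_1‖ = (2, -2, 3, 4)/5.7446 = (0.3482, -0.3482, 0.5222, 0.6963).
r_{12} = q_1·a_2 = 1.2185.
u_2 = a_2 − 1.2185·q_1 = (-4.4242, -2.5758, 2.3636, -0.8485).
‖u_2‖ = 5.7022, so q_2 = (-0.7759, -0.4517, 0.4145, -0.1488).

q_2 = (-0.7759, -0.4517, 0.4145, -0.1488)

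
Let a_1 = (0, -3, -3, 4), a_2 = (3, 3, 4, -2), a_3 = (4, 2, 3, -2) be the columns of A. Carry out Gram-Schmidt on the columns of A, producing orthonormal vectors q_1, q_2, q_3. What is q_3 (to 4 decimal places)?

q_3 = (0.5498, -0.3736, -0.4356, -0.6069)

a_1 = (0, -3, -3, 4); ‖a_1‖ = 5.8310, so q_1 = (0.0000, -0.5145, -0.5145, 0.6860).
q_1·a_2 = 0.0000·3 + (-0.5145)·3 + (-0.5145)·4 + 0.6860·(-2) = -4.9735.
u_2 = a_2 + 4.9735·q_1 = (3.0000, 0.4412, 1.4412, 1.4118).
‖u_2‖ = 3.6421, so q_2 = (0.8237, 0.1211, 0.3957, 0.3876).
q_1·a_3 = 0.0000·4 + (-0.5145)·2 + (-0.5145)·3 + 0.6860·(-2) = -3.9445; q_2·a_3 = 0.8237·4 + 0.1211·2 + 0.3957·3 + 0.3876·(-2) = 3.9489.
u_3 = a_3 + 3.9445·q_1 − 3.9489·q_2 = (0.7472, -0.5078, -0.5920, -0.8248).
‖u_3‖ = 1.3590, so q_3 = (0.5498, -0.3736, -0.4356, -0.6069).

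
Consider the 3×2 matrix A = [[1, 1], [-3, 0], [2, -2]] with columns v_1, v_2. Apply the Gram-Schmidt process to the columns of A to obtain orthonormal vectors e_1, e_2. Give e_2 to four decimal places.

e_2 = (0.5817, -0.3080, -0.7528)

v_1 = (1, -3, 2); ‖v_1‖ = 3.7417, so e_1 = (0.2673, -0.8018, 0.5345).
e_1·v_2 = 0.2673·1 + (-0.8018)·0 + 0.5345·(-2) = -0.8018.
u_2 = v_2 + 0.8018·e_1 = (1.2143, -0.6429, -1.5714).
‖u_2‖ = 2.0874, so e_2 = (0.5817, -0.3080, -0.7528).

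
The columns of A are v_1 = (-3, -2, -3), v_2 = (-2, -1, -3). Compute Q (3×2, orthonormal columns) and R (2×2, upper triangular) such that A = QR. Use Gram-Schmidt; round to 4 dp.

q_1 = v_1/‖v_1‖ = (-3, -2, -3)/4.6904 = (-0.6396, -0.4264, -0.6396).
r_{12} = q_1·v_2 = 3.6244.
u_2 = v_2 − 3.6244·q_1 = (0.3182, 0.5455, -0.6818).
‖u_2‖ = 0.9293, so q_2 = (0.3424, 0.5869, -0.7337).

Q = [[-0.6396, 0.3424], [-0.4264, 0.5869], [-0.6396, -0.7337]], R = [[4.6904, 3.6244], [0.0000, 0.9293]]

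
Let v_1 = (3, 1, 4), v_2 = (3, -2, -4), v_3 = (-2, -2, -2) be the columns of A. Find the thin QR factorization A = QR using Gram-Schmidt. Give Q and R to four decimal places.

Q = [[0.5883, 0.7938, -0.1542], [0.1961, -0.3251, -0.9251], [0.7845, -0.5141, 0.3469]], R = [[5.0990, -1.7650, -3.1379], [0.0000, 5.0877, 0.0907], [0.0000, 0.0000, 1.4648]]

v_1 = (3, 1, 4); ‖v_1‖ = 5.0990, so e_1 = (0.5883, 0.1961, 0.7845).
e_1·v_2 = 0.5883·3 + 0.1961·(-2) + 0.7845·(-4) = -1.7650.
u_2 = v_2 + 1.7650·e_1 = (4.0385, -1.6538, -2.6154).
‖u_2‖ = 5.0877, so e_2 = (0.7938, -0.3251, -0.5141).
e_1·v_3 = 0.5883·(-2) + 0.1961·(-2) + 0.7845·(-2) = -3.1379; e_2·v_3 = 0.7938·(-2) + (-0.3251)·(-2) + (-0.5141)·(-2) = 0.0907.
u_3 = v_3 + 3.1379·e_1 − 0.0907·e_2 = (-0.2259, -1.3551, 0.5082).
‖u_3‖ = 1.4648, so e_3 = (-0.1542, -0.9251, 0.3469).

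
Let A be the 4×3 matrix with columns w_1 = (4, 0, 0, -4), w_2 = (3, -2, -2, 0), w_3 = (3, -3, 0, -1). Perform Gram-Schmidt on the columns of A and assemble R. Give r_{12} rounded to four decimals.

r_{12} = 2.1213

q_1 = w_1/‖w_1‖ = (4, 0, 0, -4)/5.6569 = (0.7071, 0.0000, 0.0000, -0.7071).
r_{12} = q_1·w_2 = 2.1213.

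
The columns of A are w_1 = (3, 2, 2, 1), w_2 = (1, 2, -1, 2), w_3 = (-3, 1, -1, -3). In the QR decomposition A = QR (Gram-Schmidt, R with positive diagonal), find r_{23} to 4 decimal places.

r_{23} = -0.4942

w_1 = (3, 2, 2, 1); ‖w_1‖ = 4.2426, so q_1 = (0.7071, 0.4714, 0.4714, 0.2357).
q_1·w_2 = 0.7071·1 + 0.4714·2 + 0.4714·(-1) + 0.2357·2 = 1.6499.
u_2 = w_2 − 1.6499·q_1 = (-0.1667, 1.2222, -1.7778, 1.6111).
‖u_2‖ = 2.6977, so q_2 = (-0.0618, 0.4531, -0.6590, 0.5972).
r_{23} = q_2·w_3 = -0.4942.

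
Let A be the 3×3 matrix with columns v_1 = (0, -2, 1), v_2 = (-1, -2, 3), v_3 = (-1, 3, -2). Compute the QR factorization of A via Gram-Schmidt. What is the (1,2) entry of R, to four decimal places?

r_{12} = 3.1305

v_1 = (0, -2, 1); ‖v_1‖ = 2.2361, so e_1 = (0.0000, -0.8944, 0.4472).
r_{12} = e_1·v_2 = 3.1305.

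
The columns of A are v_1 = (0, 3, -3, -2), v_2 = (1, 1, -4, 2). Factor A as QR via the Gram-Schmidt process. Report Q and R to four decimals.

e_1 = v_1/‖v_1‖ = (0, 3, -3, -2)/4.6904 = (0.0000, 0.6396, -0.6396, -0.4264).
r_{12} = e_1·v_2 = 2.3452.
u_2 = v_2 − 2.3452·e_1 = (1.0000, -0.5000, -2.5000, 3.0000).
‖u_2‖ = 4.0620, so e_2 = (0.2462, -0.1231, -0.6155, 0.7385).

Q = [[0.0000, 0.2462], [0.6396, -0.1231], [-0.6396, -0.6155], [-0.4264, 0.7385]], R = [[4.6904, 2.3452], [0.0000, 4.0620]]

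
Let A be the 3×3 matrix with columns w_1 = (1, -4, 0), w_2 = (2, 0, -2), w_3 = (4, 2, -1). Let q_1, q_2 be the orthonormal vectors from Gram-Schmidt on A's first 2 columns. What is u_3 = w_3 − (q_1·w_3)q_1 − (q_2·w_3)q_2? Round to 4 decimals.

q_1 = w_1/‖w_1‖ = (1, -4, 0)/4.1231 = (0.2425, -0.9701, 0.0000).
r_{12} = q_1·w_2 = 0.4851.
u_2 = w_2 − 0.4851·q_1 = (1.8824, 0.4706, -2.0000).
‖u_2‖ = 2.7865, so q_2 = (0.6755, 0.1689, -0.7177).
r_{13} = q_1·w_3 = -0.9701; r_{23} = q_2·w_3 = 3.7576.
u_3 = w_3 + 0.9701·q_1 − 3.7576·q_2 = (1.6970, 0.4242, 1.6970).

u_3 = (1.6970, 0.4242, 1.6970)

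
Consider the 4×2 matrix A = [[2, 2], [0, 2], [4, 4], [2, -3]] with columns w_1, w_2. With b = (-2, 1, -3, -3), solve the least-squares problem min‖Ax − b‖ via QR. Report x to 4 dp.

w_1 = (2, 0, 4, 2); ‖w_1‖ = 4.8990, so q_1 = (0.4082, 0.0000, 0.8165, 0.4082).
q_1·w_2 = 0.4082·2 + 0.0000·2 + 0.8165·4 + 0.4082·(-3) = 2.8577.
u_2 = w_2 − 2.8577·q_1 = (0.8333, 2.0000, 1.6667, -4.1667).
‖u_2‖ = 4.9833, so q_2 = (0.1672, 0.4013, 0.3345, -0.8361).
Qᵀb = (-4.4907, 1.5719).
Back-substitute: x_2 = 1.5719/4.9833 = 0.3154.
x_1 = (-4.4907 − 2.8577·0.3154)/4.8990 = -1.1007.

x = (-1.1007, 0.3154)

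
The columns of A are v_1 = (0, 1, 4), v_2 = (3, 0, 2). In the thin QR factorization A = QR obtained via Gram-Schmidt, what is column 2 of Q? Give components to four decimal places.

q_2 = (0.9872, -0.1549, 0.0387)

v_1 = (0, 1, 4); ‖v_1‖ = 4.1231, so q_1 = (0.0000, 0.2425, 0.9701).
q_1·v_2 = 0.0000·3 + 0.2425·0 + 0.9701·2 = 1.9403.
u_2 = v_2 − 1.9403·q_1 = (3.0000, -0.4706, 0.1176).
‖u_2‖ = 3.0390, so q_2 = (0.9872, -0.1549, 0.0387).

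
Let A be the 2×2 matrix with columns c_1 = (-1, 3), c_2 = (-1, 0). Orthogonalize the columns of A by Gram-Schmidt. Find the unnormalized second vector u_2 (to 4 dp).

u_2 = (-0.9000, -0.3000)

c_1 = (-1, 3); ‖c_1‖ = 3.1623, so e_1 = (-0.3162, 0.9487).
e_1·c_2 = (-0.3162)·(-1) + 0.9487·0 = 0.3162.
u_2 = c_2 − 0.3162·e_1 = (-0.9000, -0.3000).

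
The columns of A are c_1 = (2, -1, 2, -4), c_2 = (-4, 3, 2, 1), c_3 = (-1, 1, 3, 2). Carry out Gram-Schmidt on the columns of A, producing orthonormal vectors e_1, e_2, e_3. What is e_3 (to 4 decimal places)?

e_1 = c_1/‖c_1‖ = (2, -1, 2, -4)/5.0000 = (0.4000, -0.2000, 0.4000, -0.8000).
r_{12} = e_1·c_2 = -2.2000.
u_2 = c_2 + 2.2000·e_1 = (-3.1200, 2.5600, 2.8800, -0.7600).
‖u_2‖ = 5.0160, so e_2 = (-0.6220, 0.5104, 0.5742, -0.1515).
r_{13} = e_1·c_3 = -1.0000; r_{23} = e_2·c_3 = 2.5518.
u_3 = c_3 + 1.0000·e_1 − 2.5518·e_2 = (0.9873, -0.5024, 1.9348, 1.5866).
‖u_3‖ = 2.7364, so e_3 = (0.3608, -0.1836, 0.7071, 0.5798).

e_3 = (0.3608, -0.1836, 0.7071, 0.5798)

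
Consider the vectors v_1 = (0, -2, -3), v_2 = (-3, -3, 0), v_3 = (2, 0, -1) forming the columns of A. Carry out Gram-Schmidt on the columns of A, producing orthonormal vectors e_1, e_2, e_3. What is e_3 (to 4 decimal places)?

e_3 = (0.6396, -0.6396, 0.4264)

e_1 = v_1/‖v_1‖ = (0, -2, -3)/3.6056 = (0.0000, -0.5547, -0.8321).
r_{12} = e_1·v_2 = 1.6641.
u_2 = v_2 − 1.6641·e_1 = (-3.0000, -2.0769, 1.3846).
‖u_2‖ = 3.9027, so e_2 = (-0.7687, -0.5322, 0.3548).
r_{13} = e_1·v_3 = 0.8321; r_{23} = e_2·v_3 = -1.8922.
u_3 = v_3 − 0.8321·e_1 + 1.8922·e_2 = (0.5455, -0.5455, 0.3636).
‖u_3‖ = 0.8528, so e_3 = (0.6396, -0.6396, 0.4264).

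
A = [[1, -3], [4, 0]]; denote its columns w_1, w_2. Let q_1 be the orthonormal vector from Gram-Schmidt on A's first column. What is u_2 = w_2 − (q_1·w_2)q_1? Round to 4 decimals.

u_2 = (-2.8235, 0.7059)

q_1 = w_1/‖w_1‖ = (1, 4)/4.1231 = (0.2425, 0.9701).
r_{12} = q_1·w_2 = -0.7276.
u_2 = w_2 + 0.7276·q_1 = (-2.8235, 0.7059).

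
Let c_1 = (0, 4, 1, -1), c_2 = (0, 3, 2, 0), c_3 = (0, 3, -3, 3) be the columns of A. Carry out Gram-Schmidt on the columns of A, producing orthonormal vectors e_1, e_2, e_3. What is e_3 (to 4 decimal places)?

e_3 = (0.0000, 0.3244, -0.4867, 0.8111)

c_1 = (0, 4, 1, -1); ‖c_1‖ = 4.2426, so e_1 = (0.0000, 0.9428, 0.2357, -0.2357).
e_1·c_2 = 0.0000·0 + 0.9428·3 + 0.2357·2 + (-0.2357)·0 = 3.2998.
u_2 = c_2 − 3.2998·e_1 = (0.0000, -0.1111, 1.2222, 0.7778).
‖u_2‖ = 1.4530, so e_2 = (0.0000, -0.0765, 0.8412, 0.5353).
e_1·c_3 = 0.0000·0 + 0.9428·3 + 0.2357·(-3) + (-0.2357)·3 = 1.4142; e_2·c_3 = 0.0000·0 + (-0.0765)·3 + 0.8412·(-3) + 0.5353·3 = -1.1471.
u_3 = c_3 − 1.4142·e_1 + 1.1471·e_2 = (0.0000, 1.5789, -2.3684, 3.9474).
‖u_3‖ = 4.8666, so e_3 = (0.0000, 0.3244, -0.4867, 0.8111).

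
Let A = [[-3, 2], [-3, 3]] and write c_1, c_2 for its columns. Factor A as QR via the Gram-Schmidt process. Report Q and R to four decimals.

c_1 = (-3, -3); ‖c_1‖ = 4.2426, so e_1 = (-0.7071, -0.7071).
e_1·c_2 = (-0.7071)·2 + (-0.7071)·3 = -3.5355.
u_2 = c_2 + 3.5355·e_1 = (-0.5000, 0.5000).
‖u_2‖ = 0.7071, so e_2 = (-0.7071, 0.7071).

Q = [[-0.7071, -0.7071], [-0.7071, 0.7071]], R = [[4.2426, -3.5355], [0.0000, 0.7071]]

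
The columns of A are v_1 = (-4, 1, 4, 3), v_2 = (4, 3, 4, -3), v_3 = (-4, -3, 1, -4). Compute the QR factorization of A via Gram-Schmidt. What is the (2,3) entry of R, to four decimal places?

v_1 = (-4, 1, 4, 3); ‖v_1‖ = 6.4807, so q_1 = (-0.6172, 0.1543, 0.6172, 0.4629).
q_1·v_2 = (-0.6172)·4 + 0.1543·3 + 0.6172·4 + 0.4629·(-3) = -0.9258.
u_2 = v_2 + 0.9258·q_1 = (3.4286, 3.1429, 4.5714, -2.5714).
‖u_2‖ = 7.0102, so q_2 = (0.4891, 0.4483, 0.6521, -0.3668).
r_{23} = q_2·v_3 = -1.1820.

r_{23} = -1.1820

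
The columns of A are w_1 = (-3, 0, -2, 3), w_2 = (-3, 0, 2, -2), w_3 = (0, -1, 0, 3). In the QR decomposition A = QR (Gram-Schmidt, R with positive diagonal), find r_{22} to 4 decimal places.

r_{22} = 4.1176

w_1 = (-3, 0, -2, 3); ‖w_1‖ = 4.6904, so q_1 = (-0.6396, 0.0000, -0.4264, 0.6396).
q_1·w_2 = (-0.6396)·(-3) + 0.0000·0 + (-0.4264)·2 + 0.6396·(-2) = -0.2132.
u_2 = w_2 + 0.2132·q_1 = (-3.1364, 0.0000, 1.9091, -1.8636).
r_{22} = ‖u_2‖ = 4.1176.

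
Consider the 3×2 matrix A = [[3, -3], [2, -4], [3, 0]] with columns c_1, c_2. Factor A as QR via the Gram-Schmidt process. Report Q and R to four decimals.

c_1 = (3, 2, 3); ‖c_1‖ = 4.6904, so e_1 = (0.6396, 0.4264, 0.6396).
e_1·c_2 = 0.6396·(-3) + 0.4264·(-4) + 0.6396·0 = -3.6244.
u_2 = c_2 + 3.6244·e_1 = (-0.6818, -2.4545, 2.3182).
‖u_2‖ = 3.4444, so e_2 = (-0.1980, -0.7126, 0.6730).

Q = [[0.6396, -0.1980], [0.4264, -0.7126], [0.6396, 0.6730]], R = [[4.6904, -3.6244], [0.0000, 3.4444]]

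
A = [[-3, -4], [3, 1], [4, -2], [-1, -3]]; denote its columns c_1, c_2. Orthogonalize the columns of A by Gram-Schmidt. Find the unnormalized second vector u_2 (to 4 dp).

c_1 = (-3, 3, 4, -1); ‖c_1‖ = 5.9161, so q_1 = (-0.5071, 0.5071, 0.6761, -0.1690).
q_1·c_2 = (-0.5071)·(-4) + 0.5071·1 + 0.6761·(-2) + (-0.1690)·(-3) = 1.6903.
u_2 = c_2 − 1.6903·q_1 = (-3.1429, 0.1429, -3.1429, -2.7143).

u_2 = (-3.1429, 0.1429, -3.1429, -2.7143)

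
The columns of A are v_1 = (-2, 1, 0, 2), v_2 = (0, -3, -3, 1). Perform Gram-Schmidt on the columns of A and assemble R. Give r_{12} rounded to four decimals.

r_{12} = -0.3333

e_1 = v_1/‖v_1‖ = (-2, 1, 0, 2)/3.0000 = (-0.6667, 0.3333, 0.0000, 0.6667).
r_{12} = e_1·v_2 = -0.3333.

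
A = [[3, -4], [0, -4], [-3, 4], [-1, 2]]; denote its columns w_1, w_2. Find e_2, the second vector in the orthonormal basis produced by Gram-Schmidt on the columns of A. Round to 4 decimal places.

e_2 = (0.0260, -0.9871, -0.0260, 0.1559)

w_1 = (3, 0, -3, -1); ‖w_1‖ = 4.3589, so e_1 = (0.6882, 0.0000, -0.6882, -0.2294).
e_1·w_2 = 0.6882·(-4) + 0.0000·(-4) + (-0.6882)·4 + (-0.2294)·2 = -5.9648.
u_2 = w_2 + 5.9648·e_1 = (0.1053, -4.0000, -0.1053, 0.6316).
‖u_2‖ = 4.0523, so e_2 = (0.0260, -0.9871, -0.0260, 0.1559).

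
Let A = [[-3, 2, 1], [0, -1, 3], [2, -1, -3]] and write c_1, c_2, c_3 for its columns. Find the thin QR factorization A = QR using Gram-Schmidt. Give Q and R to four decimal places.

Q = [[-0.8321, 0.1482, -0.5345], [0.0000, -0.9636, -0.2673], [0.5547, 0.2224, -0.8018]], R = [[3.6056, -2.2188, -2.4962], [0.0000, 1.0377, -3.4097], [0.0000, 0.0000, 1.0690]]

q_1 = c_1/‖c_1‖ = (-3, 0, 2)/3.6056 = (-0.8321, 0.0000, 0.5547).
r_{12} = q_1·c_2 = -2.2188.
u_2 = c_2 + 2.2188·q_1 = (0.1538, -1.0000, 0.2308).
‖u_2‖ = 1.0377, so q_2 = (0.1482, -0.9636, 0.2224).
r_{13} = q_1·c_3 = -2.4962; r_{23} = q_2·c_3 = -3.4097.
u_3 = c_3 + 2.4962·q_1 + 3.4097·q_2 = (-0.5714, -0.2857, -0.8571).
‖u_3‖ = 1.0690, so q_3 = (-0.5345, -0.2673, -0.8018).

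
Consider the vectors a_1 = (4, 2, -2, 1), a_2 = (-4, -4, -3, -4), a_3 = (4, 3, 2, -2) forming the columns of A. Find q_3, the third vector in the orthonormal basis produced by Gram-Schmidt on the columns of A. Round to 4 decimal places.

q_3 = (0.2956, 0.2319, 0.4068, -0.8327)

a_1 = (4, 2, -2, 1); ‖a_1‖ = 5.0000, so q_1 = (0.8000, 0.4000, -0.4000, 0.2000).
q_1·a_2 = 0.8000·(-4) + 0.4000·(-4) + (-0.4000)·(-3) + 0.2000·(-4) = -4.4000.
u_2 = a_2 + 4.4000·q_1 = (-0.4800, -2.2400, -4.7600, -3.1200).
‖u_2‖ = 6.1351, so q_2 = (-0.0782, -0.3651, -0.7759, -0.5085).
q_1·a_3 = 0.8000·4 + 0.4000·3 + (-0.4000)·2 + 0.2000·(-2) = 3.2000; q_2·a_3 = (-0.0782)·4 + (-0.3651)·3 + (-0.7759)·2 + (-0.5085)·(-2) = -1.9429.
u_3 = a_3 − 3.2000·q_1 + 1.9429·q_2 = (1.2880, 1.0106, 1.7726, -3.6281).
‖u_3‖ = 4.3572, so q_3 = (0.2956, 0.2319, 0.4068, -0.8327).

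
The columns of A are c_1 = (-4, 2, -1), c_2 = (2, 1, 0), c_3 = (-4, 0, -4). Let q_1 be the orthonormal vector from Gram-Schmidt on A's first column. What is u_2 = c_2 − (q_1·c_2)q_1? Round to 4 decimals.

q_1 = c_1/‖c_1‖ = (-4, 2, -1)/4.5826 = (-0.8729, 0.4364, -0.2182).
r_{12} = q_1·c_2 = -1.3093.
u_2 = c_2 + 1.3093·q_1 = (0.8571, 1.5714, -0.2857).

u_2 = (0.8571, 1.5714, -0.2857)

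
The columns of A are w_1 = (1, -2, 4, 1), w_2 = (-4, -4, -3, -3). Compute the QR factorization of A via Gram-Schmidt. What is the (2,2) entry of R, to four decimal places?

w_1 = (1, -2, 4, 1); ‖w_1‖ = 4.6904, so q_1 = (0.2132, -0.4264, 0.8528, 0.2132).
q_1·w_2 = 0.2132·(-4) + (-0.4264)·(-4) + 0.8528·(-3) + 0.2132·(-3) = -2.3452.
u_2 = w_2 + 2.3452·q_1 = (-3.5000, -5.0000, -1.0000, -2.5000).
r_{22} = ‖u_2‖ = 6.6708.

r_{22} = 6.6708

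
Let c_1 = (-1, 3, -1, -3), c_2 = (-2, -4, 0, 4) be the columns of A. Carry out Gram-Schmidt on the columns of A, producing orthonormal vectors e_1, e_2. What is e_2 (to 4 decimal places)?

e_2 = (-0.9024, -0.2038, -0.3202, 0.2038)

c_1 = (-1, 3, -1, -3); ‖c_1‖ = 4.4721, so e_1 = (-0.2236, 0.6708, -0.2236, -0.6708).
e_1·c_2 = (-0.2236)·(-2) + 0.6708·(-4) + (-0.2236)·0 + (-0.6708)·4 = -4.9193.
u_2 = c_2 + 4.9193·e_1 = (-3.1000, -0.7000, -1.1000, 0.7000).
‖u_2‖ = 3.4351, so e_2 = (-0.9024, -0.2038, -0.3202, 0.2038).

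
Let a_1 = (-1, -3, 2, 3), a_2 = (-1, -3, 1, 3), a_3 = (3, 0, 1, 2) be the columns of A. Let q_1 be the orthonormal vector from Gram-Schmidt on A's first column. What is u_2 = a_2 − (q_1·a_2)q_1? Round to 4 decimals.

q_1 = a_1/‖a_1‖ = (-1, -3, 2, 3)/4.7958 = (-0.2085, -0.6255, 0.4170, 0.6255).
r_{12} = q_1·a_2 = 4.3788.
u_2 = a_2 − 4.3788·q_1 = (-0.0870, -0.2609, -0.8261, 0.2609).

u_2 = (-0.0870, -0.2609, -0.8261, 0.2609)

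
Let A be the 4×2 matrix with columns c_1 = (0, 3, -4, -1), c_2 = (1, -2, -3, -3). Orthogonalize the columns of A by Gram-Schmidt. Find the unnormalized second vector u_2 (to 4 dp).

c_1 = (0, 3, -4, -1); ‖c_1‖ = 5.0990, so e_1 = (0.0000, 0.5883, -0.7845, -0.1961).
e_1·c_2 = 0.0000·1 + 0.5883·(-2) + (-0.7845)·(-3) + (-0.1961)·(-3) = 1.7650.
u_2 = c_2 − 1.7650·e_1 = (1.0000, -3.0385, -1.6154, -2.6538).

u_2 = (1.0000, -3.0385, -1.6154, -2.6538)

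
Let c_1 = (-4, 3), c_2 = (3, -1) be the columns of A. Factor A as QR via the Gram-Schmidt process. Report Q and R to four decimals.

e_1 = c_1/‖c_1‖ = (-4, 3)/5.0000 = (-0.8000, 0.6000).
r_{12} = e_1·c_2 = -3.0000.
u_2 = c_2 + 3.0000·e_1 = (0.6000, 0.8000).
‖u_2‖ = 1.0000, so e_2 = (0.6000, 0.8000).

Q = [[-0.8000, 0.6000], [0.6000, 0.8000]], R = [[5.0000, -3.0000], [0.0000, 1.0000]]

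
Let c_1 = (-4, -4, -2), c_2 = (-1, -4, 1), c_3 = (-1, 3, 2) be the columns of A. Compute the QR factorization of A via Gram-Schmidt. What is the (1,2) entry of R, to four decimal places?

r_{12} = 3.0000

q_1 = c_1/‖c_1‖ = (-4, -4, -2)/6.0000 = (-0.6667, -0.6667, -0.3333).
r_{12} = q_1·c_2 = 3.0000.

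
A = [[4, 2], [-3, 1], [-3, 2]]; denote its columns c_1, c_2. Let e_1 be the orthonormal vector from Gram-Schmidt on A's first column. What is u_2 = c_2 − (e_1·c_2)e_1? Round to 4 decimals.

e_1 = c_1/‖c_1‖ = (4, -3, -3)/5.8310 = (0.6860, -0.5145, -0.5145).
r_{12} = e_1·c_2 = -0.1715.
u_2 = c_2 + 0.1715·e_1 = (2.1176, 0.9118, 1.9118).

u_2 = (2.1176, 0.9118, 1.9118)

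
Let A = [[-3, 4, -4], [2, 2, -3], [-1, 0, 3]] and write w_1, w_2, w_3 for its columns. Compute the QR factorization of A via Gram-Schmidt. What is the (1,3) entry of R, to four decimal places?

e_1 = w_1/‖w_1‖ = (-3, 2, -1)/3.7417 = (-0.8018, 0.5345, -0.2673).
r_{13} = e_1·w_3 = 0.8018.

r_{13} = 0.8018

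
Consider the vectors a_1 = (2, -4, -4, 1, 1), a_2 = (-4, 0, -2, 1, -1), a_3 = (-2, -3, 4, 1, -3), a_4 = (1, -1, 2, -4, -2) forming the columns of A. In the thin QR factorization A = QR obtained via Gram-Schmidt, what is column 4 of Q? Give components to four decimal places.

e_1 = a_1/‖a_1‖ = (2, -4, -4, 1, 1)/6.1644 = (0.3244, -0.6489, -0.6489, 0.1622, 0.1622).
r_{12} = e_1·a_2 = 0.0000.
u_2 = a_2 + 0.0000·e_1 = (-4.0000, 0.0000, -2.0000, 1.0000, -1.0000).
‖u_2‖ = 4.6904, so e_2 = (-0.8528, 0.0000, -0.4264, 0.2132, -0.2132).
r_{13} = e_1·a_3 = -1.6222; r_{23} = e_2·a_3 = 0.8528.
u_3 = a_3 + 1.6222·e_1 − 0.8528·e_2 = (-0.7464, -4.0526, 3.3110, 1.0813, -2.5550).
‖u_3‖ = 5.9700, so e_3 = (-0.1250, -0.6788, 0.5546, 0.1811, -0.4280).
r_{14} = e_1·a_4 = -1.2978; r_{24} = e_2·a_4 = -2.1320; r_{34} = e_3·a_4 = 1.7945.
u_4 = a_4 + 1.2978·e_1 + 2.1320·e_2 − 1.7945·e_3 = (-0.1728, -0.6240, -0.7464, -3.6600, -1.4760).
‖u_4‖ = 4.0682, so e_4 = (-0.0425, -0.1534, -0.1835, -0.8996, -0.3628).

e_4 = (-0.0425, -0.1534, -0.1835, -0.8996, -0.3628)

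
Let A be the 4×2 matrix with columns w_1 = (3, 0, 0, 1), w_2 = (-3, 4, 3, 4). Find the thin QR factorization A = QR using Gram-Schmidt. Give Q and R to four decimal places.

e_1 = w_1/‖w_1‖ = (3, 0, 0, 1)/3.1623 = (0.9487, 0.0000, 0.0000, 0.3162).
r_{12} = e_1·w_2 = -1.5811.
u_2 = w_2 + 1.5811·e_1 = (-1.5000, 4.0000, 3.0000, 4.5000).
‖u_2‖ = 6.8920, so e_2 = (-0.2176, 0.5804, 0.4353, 0.6529).

Q = [[0.9487, -0.2176], [0.0000, 0.5804], [0.0000, 0.4353], [0.3162, 0.6529]], R = [[3.1623, -1.5811], [0.0000, 6.8920]]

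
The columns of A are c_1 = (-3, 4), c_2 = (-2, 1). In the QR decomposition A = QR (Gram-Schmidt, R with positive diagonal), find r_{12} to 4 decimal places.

c_1 = (-3, 4); ‖c_1‖ = 5.0000, so q_1 = (-0.6000, 0.8000).
r_{12} = q_1·c_2 = 2.0000.

r_{12} = 2.0000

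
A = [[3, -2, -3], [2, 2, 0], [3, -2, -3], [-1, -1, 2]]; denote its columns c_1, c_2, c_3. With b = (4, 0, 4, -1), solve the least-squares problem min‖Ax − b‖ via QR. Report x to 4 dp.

x = (0.5000, -0.5000, -0.5000)

c_1 = (3, 2, 3, -1); ‖c_1‖ = 4.7958, so e_1 = (0.6255, 0.4170, 0.6255, -0.2085).
e_1·c_2 = 0.6255·(-2) + 0.4170·2 + 0.6255·(-2) + (-0.2085)·(-1) = -1.4596.
u_2 = c_2 + 1.4596·e_1 = (-1.0870, 2.6087, -1.0870, -1.3043).
‖u_2‖ = 3.2969, so e_2 = (-0.3297, 0.7913, -0.3297, -0.3956).
e_1·c_3 = 0.6255·(-3) + 0.4170·0 + 0.6255·(-3) + (-0.2085)·2 = -4.1703; e_2·c_3 = (-0.3297)·(-3) + 0.7913·0 + (-0.3297)·(-3) + (-0.3956)·2 = 1.1869.
u_3 = c_3 + 4.1703·e_1 − 1.1869·e_2 = (0.0000, 0.8000, 0.0000, 1.6000).
‖u_3‖ = 1.7889, so e_3 = (0.0000, 0.4472, 0.0000, 0.8944).
Qᵀb = (5.2129, -2.2419, -0.8944).
Back-substitute: x_3 = -0.8944/1.7889 = -0.5000.
x_2 = (-2.2419 − 1.1869·(-0.5000))/3.2969 = -0.5000.
x_1 = (5.2129 + 1.4596·(-0.5000) + 4.1703·(-0.5000))/4.7958 = 0.5000.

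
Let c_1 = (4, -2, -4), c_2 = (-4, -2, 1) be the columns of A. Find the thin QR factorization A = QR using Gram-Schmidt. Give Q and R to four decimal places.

c_1 = (4, -2, -4); ‖c_1‖ = 6.0000, so q_1 = (0.6667, -0.3333, -0.6667).
q_1·c_2 = 0.6667·(-4) + (-0.3333)·(-2) + (-0.6667)·1 = -2.6667.
u_2 = c_2 + 2.6667·q_1 = (-2.2222, -2.8889, -0.7778).
‖u_2‖ = 3.7268, so q_2 = (-0.5963, -0.7752, -0.2087).

Q = [[0.6667, -0.5963], [-0.3333, -0.7752], [-0.6667, -0.2087]], R = [[6.0000, -2.6667], [0.0000, 3.7268]]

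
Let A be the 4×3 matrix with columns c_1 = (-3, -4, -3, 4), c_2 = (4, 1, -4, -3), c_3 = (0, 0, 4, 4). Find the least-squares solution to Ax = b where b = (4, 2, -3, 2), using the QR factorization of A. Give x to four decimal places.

c_1 = (-3, -4, -3, 4); ‖c_1‖ = 7.0711, so e_1 = (-0.4243, -0.5657, -0.4243, 0.5657).
e_1·c_2 = (-0.4243)·4 + (-0.5657)·1 + (-0.4243)·(-4) + 0.5657·(-3) = -2.2627.
u_2 = c_2 + 2.2627·e_1 = (3.0400, -0.2800, -4.9600, -1.7200).
‖u_2‖ = 6.0729, so e_2 = (0.5006, -0.0461, -0.8167, -0.2832).
e_1·c_3 = (-0.4243)·0 + (-0.5657)·0 + (-0.4243)·4 + 0.5657·4 = 0.5657; e_2·c_3 = 0.5006·0 + (-0.0461)·0 + (-0.8167)·4 + (-0.2832)·4 = -4.3999.
u_3 = c_3 − 0.5657·e_1 + 4.3999·e_2 = (2.4425, 0.1171, 0.6464, 2.4338).
‖u_3‖ = 3.5101, so e_3 = (0.6958, 0.0334, 0.1842, 0.6934).
Qᵀb = (-0.4243, 3.7939, 3.6844).
Back-substitute: x_3 = 3.6844/3.5101 = 1.0496.
x_2 = (3.7939 + 4.3999·1.0496)/6.0729 = 1.3852.
x_1 = (-0.4243 + 2.2627·1.3852 − 0.5657·1.0496)/7.0711 = 0.2993.

x = (0.2993, 1.3852, 1.0496)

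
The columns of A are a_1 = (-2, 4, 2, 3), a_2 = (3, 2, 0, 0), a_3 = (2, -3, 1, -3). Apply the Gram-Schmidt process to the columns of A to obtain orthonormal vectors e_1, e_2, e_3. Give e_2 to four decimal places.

e_2 = (0.8697, 0.4898, -0.0338, -0.0507)

e_1 = a_1/‖a_1‖ = (-2, 4, 2, 3)/5.7446 = (-0.3482, 0.6963, 0.3482, 0.5222).
r_{12} = e_1·a_2 = 0.3482.
u_2 = a_2 − 0.3482·e_1 = (3.1212, 1.7576, -0.1212, -0.1818).
‖u_2‖ = 3.5887, so e_2 = (0.8697, 0.4898, -0.0338, -0.0507).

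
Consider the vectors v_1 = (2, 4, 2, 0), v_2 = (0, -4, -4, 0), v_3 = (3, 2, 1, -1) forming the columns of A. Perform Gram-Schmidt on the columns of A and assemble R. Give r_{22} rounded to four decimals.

v_1 = (2, 4, 2, 0); ‖v_1‖ = 4.8990, so e_1 = (0.4082, 0.8165, 0.4082, 0.0000).
e_1·v_2 = 0.4082·0 + 0.8165·(-4) + 0.4082·(-4) + 0.0000·0 = -4.8990.
u_2 = v_2 + 4.8990·e_1 = (2.0000, 0.0000, -2.0000, 0.0000).
r_{22} = ‖u_2‖ = 2.8284.

r_{22} = 2.8284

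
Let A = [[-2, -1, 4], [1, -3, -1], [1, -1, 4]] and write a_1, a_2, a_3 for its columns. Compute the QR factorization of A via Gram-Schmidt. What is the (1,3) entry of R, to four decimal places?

a_1 = (-2, 1, 1); ‖a_1‖ = 2.4495, so q_1 = (-0.8165, 0.4082, 0.4082).
r_{13} = q_1·a_3 = -2.0412.

r_{13} = -2.0412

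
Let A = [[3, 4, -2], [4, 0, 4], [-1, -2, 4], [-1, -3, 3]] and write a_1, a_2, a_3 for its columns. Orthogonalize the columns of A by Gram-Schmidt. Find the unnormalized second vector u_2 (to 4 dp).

a_1 = (3, 4, -1, -1); ‖a_1‖ = 5.1962, so q_1 = (0.5774, 0.7698, -0.1925, -0.1925).
q_1·a_2 = 0.5774·4 + 0.7698·0 + (-0.1925)·(-2) + (-0.1925)·(-3) = 3.2717.
u_2 = a_2 − 3.2717·q_1 = (2.1111, -2.5185, -1.3704, -2.3704).

u_2 = (2.1111, -2.5185, -1.3704, -2.3704)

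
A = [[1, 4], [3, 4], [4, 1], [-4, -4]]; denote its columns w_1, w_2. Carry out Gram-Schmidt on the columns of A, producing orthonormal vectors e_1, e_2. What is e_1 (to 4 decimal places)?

w_1 = (1, 3, 4, -4); ‖w_1‖ = 6.4807, so e_1 = (0.1543, 0.4629, 0.6172, -0.6172).

e_1 = (0.1543, 0.4629, 0.6172, -0.6172)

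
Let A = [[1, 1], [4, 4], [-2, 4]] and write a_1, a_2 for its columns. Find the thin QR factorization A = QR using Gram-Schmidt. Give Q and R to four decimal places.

Q = [[0.2182, 0.1059], [0.8729, 0.4234], [-0.4364, 0.8997]], R = [[4.5826, 1.9640], [0.0000, 5.3984]]

q_1 = a_1/‖a_1‖ = (1, 4, -2)/4.5826 = (0.2182, 0.8729, -0.4364).
r_{12} = q_1·a_2 = 1.9640.
u_2 = a_2 − 1.9640·q_1 = (0.5714, 2.2857, 4.8571).
‖u_2‖ = 5.3984, so q_2 = (0.1059, 0.4234, 0.8997).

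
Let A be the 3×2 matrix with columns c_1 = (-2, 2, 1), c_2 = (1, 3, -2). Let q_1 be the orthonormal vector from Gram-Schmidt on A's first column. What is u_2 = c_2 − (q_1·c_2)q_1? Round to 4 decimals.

q_1 = c_1/‖c_1‖ = (-2, 2, 1)/3.0000 = (-0.6667, 0.6667, 0.3333).
r_{12} = q_1·c_2 = 0.6667.
u_2 = c_2 − 0.6667·q_1 = (1.4444, 2.5556, -2.2222).

u_2 = (1.4444, 2.5556, -2.2222)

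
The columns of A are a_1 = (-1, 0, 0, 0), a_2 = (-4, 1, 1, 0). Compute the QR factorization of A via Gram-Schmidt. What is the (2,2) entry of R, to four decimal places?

a_1 = (-1, 0, 0, 0); ‖a_1‖ = 1.0000, so e_1 = (-1.0000, 0.0000, 0.0000, 0.0000).
e_1·a_2 = (-1.0000)·(-4) + 0.0000·1 + 0.0000·1 + 0.0000·0 = 4.0000.
u_2 = a_2 − 4.0000·e_1 = (0.0000, 1.0000, 1.0000, 0.0000).
r_{22} = ‖u_2‖ = 1.4142.

r_{22} = 1.4142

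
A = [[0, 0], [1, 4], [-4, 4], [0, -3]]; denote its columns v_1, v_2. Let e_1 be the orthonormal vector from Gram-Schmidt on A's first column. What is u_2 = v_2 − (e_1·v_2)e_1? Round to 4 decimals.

v_1 = (0, 1, -4, 0); ‖v_1‖ = 4.1231, so e_1 = (0.0000, 0.2425, -0.9701, 0.0000).
e_1·v_2 = 0.0000·0 + 0.2425·4 + (-0.9701)·4 + 0.0000·(-3) = -2.9104.
u_2 = v_2 + 2.9104·e_1 = (0.0000, 4.7059, 1.1765, -3.0000).

u_2 = (0.0000, 4.7059, 1.1765, -3.0000)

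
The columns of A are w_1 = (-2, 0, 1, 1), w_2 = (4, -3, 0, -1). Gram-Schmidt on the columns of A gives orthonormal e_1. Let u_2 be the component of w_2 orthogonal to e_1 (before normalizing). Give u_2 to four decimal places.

u_2 = (1.0000, -3.0000, 1.5000, 0.5000)

e_1 = w_1/‖w_1‖ = (-2, 0, 1, 1)/2.4495 = (-0.8165, 0.0000, 0.4082, 0.4082).
r_{12} = e_1·w_2 = -3.6742.
u_2 = w_2 + 3.6742·e_1 = (1.0000, -3.0000, 1.5000, 0.5000).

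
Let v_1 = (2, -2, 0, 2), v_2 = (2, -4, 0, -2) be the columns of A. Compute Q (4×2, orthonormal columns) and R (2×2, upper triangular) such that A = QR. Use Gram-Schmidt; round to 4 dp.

Q = [[0.5774, 0.1543], [-0.5774, -0.6172], [0.0000, 0.0000], [0.5774, -0.7715]], R = [[3.4641, 2.3094], [0.0000, 4.3205]]

v_1 = (2, -2, 0, 2); ‖v_1‖ = 3.4641, so q_1 = (0.5774, -0.5774, 0.0000, 0.5774).
q_1·v_2 = 0.5774·2 + (-0.5774)·(-4) + 0.0000·0 + 0.5774·(-2) = 2.3094.
u_2 = v_2 − 2.3094·q_1 = (0.6667, -2.6667, 0.0000, -3.3333).
‖u_2‖ = 4.3205, so q_2 = (0.1543, -0.6172, 0.0000, -0.7715).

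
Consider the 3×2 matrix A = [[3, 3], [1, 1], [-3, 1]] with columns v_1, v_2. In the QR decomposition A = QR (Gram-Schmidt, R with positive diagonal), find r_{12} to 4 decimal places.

v_1 = (3, 1, -3); ‖v_1‖ = 4.3589, so q_1 = (0.6882, 0.2294, -0.6882).
r_{12} = q_1·v_2 = 1.6059.

r_{12} = 1.6059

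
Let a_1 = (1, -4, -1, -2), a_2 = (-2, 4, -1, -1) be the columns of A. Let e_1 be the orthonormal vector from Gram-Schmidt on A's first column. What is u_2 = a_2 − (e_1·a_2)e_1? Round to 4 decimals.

u_2 = (-1.3182, 1.2727, -1.6818, -2.3636)

a_1 = (1, -4, -1, -2); ‖a_1‖ = 4.6904, so e_1 = (0.2132, -0.8528, -0.2132, -0.4264).
e_1·a_2 = 0.2132·(-2) + (-0.8528)·4 + (-0.2132)·(-1) + (-0.4264)·(-1) = -3.1980.
u_2 = a_2 + 3.1980·e_1 = (-1.3182, 1.2727, -1.6818, -2.3636).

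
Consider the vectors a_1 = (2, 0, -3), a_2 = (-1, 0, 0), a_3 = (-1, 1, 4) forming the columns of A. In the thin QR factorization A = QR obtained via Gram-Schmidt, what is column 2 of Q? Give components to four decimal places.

q_2 = (-0.8321, 0.0000, -0.5547)

q_1 = a_1/‖a_1‖ = (2, 0, -3)/3.6056 = (0.5547, 0.0000, -0.8321).
r_{12} = q_1·a_2 = -0.5547.
u_2 = a_2 + 0.5547·q_1 = (-0.6923, 0.0000, -0.4615).
‖u_2‖ = 0.8321, so q_2 = (-0.8321, 0.0000, -0.5547).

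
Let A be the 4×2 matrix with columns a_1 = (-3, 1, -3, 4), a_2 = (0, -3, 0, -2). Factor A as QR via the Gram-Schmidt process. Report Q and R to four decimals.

Q = [[-0.5071, -0.3052], [0.1690, -0.8694], [-0.5071, -0.3052], [0.6761, -0.2405]], R = [[5.9161, -1.8593], [0.0000, 3.0892]]

a_1 = (-3, 1, -3, 4); ‖a_1‖ = 5.9161, so e_1 = (-0.5071, 0.1690, -0.5071, 0.6761).
e_1·a_2 = (-0.5071)·0 + 0.1690·(-3) + (-0.5071)·0 + 0.6761·(-2) = -1.8593.
u_2 = a_2 + 1.8593·e_1 = (-0.9429, -2.6857, -0.9429, -0.7429).
‖u_2‖ = 3.0892, so e_2 = (-0.3052, -0.8694, -0.3052, -0.2405).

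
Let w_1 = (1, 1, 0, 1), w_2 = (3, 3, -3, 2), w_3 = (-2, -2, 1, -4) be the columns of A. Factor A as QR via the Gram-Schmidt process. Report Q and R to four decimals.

q_1 = w_1/‖w_1‖ = (1, 1, 0, 1)/1.7321 = (0.5774, 0.5774, 0.0000, 0.5774).
r_{12} = q_1·w_2 = 4.6188.
u_2 = w_2 − 4.6188·q_1 = (0.3333, 0.3333, -3.0000, -0.6667).
‖u_2‖ = 3.1091, so q_2 = (0.1072, 0.1072, -0.9649, -0.2144).
r_{13} = q_1·w_3 = -4.6188; r_{23} = q_2·w_3 = -0.5361.
u_3 = w_3 + 4.6188·q_1 + 0.5361·q_2 = (0.7241, 0.7241, 0.4828, -1.4483).
‖u_3‖ = 1.8383, so q_3 = (0.3939, 0.3939, 0.2626, -0.7878).

Q = [[0.5774, 0.1072, 0.3939], [0.5774, 0.1072, 0.3939], [0.0000, -0.9649, 0.2626], [0.5774, -0.2144, -0.7878]], R = [[1.7321, 4.6188, -4.6188], [0.0000, 3.1091, -0.5361], [0.0000, 0.0000, 1.8383]]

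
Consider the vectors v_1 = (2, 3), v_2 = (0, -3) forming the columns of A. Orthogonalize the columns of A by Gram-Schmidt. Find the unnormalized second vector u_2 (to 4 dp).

v_1 = (2, 3); ‖v_1‖ = 3.6056, so q_1 = (0.5547, 0.8321).
q_1·v_2 = 0.5547·0 + 0.8321·(-3) = -2.4962.
u_2 = v_2 + 2.4962·q_1 = (1.3846, -0.9231).

u_2 = (1.3846, -0.9231)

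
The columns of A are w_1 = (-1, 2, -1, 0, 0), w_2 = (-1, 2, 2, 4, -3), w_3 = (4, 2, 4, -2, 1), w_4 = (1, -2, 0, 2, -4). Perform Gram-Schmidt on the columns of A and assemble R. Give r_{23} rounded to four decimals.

r_{23} = -0.1754

w_1 = (-1, 2, -1, 0, 0); ‖w_1‖ = 2.4495, so q_1 = (-0.4082, 0.8165, -0.4082, 0.0000, 0.0000).
q_1·w_2 = (-0.4082)·(-1) + 0.8165·2 + (-0.4082)·2 + 0.0000·4 + 0.0000·(-3) = 1.2247.
u_2 = w_2 − 1.2247·q_1 = (-0.5000, 1.0000, 2.5000, 4.0000, -3.0000).
‖u_2‖ = 5.7009, so q_2 = (-0.0877, 0.1754, 0.4385, 0.7016, -0.5262).
r_{23} = q_2·w_3 = -0.1754.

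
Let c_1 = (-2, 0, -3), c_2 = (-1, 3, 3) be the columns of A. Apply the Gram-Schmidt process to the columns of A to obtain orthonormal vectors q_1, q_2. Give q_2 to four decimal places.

q_2 = (-0.5322, 0.7687, 0.3548)

c_1 = (-2, 0, -3); ‖c_1‖ = 3.6056, so q_1 = (-0.5547, 0.0000, -0.8321).
q_1·c_2 = (-0.5547)·(-1) + 0.0000·3 + (-0.8321)·3 = -1.9415.
u_2 = c_2 + 1.9415·q_1 = (-2.0769, 3.0000, 1.3846).
‖u_2‖ = 3.9027, so q_2 = (-0.5322, 0.7687, 0.3548).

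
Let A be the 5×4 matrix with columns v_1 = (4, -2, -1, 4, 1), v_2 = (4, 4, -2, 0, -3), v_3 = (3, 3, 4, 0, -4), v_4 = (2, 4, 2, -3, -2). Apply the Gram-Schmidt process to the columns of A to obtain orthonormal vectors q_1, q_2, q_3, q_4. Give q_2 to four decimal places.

q_2 = (0.4936, 0.6607, -0.2746, -0.1115, -0.4816)

q_1 = v_1/‖v_1‖ = (4, -2, -1, 4, 1)/6.1644 = (0.6489, -0.3244, -0.1622, 0.6489, 0.1622).
r_{12} = q_1·v_2 = 1.1355.
u_2 = v_2 − 1.1355·q_1 = (3.2632, 4.3684, -1.8158, -0.7368, -3.1842).
‖u_2‖ = 6.6114, so q_2 = (0.4936, 0.6607, -0.2746, -0.1115, -0.4816).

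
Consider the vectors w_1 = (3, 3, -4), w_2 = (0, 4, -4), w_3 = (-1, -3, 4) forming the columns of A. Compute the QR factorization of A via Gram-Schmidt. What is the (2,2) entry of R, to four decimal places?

r_{22} = 2.9902

e_1 = w_1/‖w_1‖ = (3, 3, -4)/5.8310 = (0.5145, 0.5145, -0.6860).
r_{12} = e_1·w_2 = 4.8020.
u_2 = w_2 − 4.8020·e_1 = (-2.4706, 1.5294, -0.7059).
r_{22} = ‖u_2‖ = 2.9902.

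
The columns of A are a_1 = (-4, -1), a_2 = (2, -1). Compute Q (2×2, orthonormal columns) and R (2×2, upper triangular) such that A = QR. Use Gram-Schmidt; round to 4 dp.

q_1 = a_1/‖a_1‖ = (-4, -1)/4.1231 = (-0.9701, -0.2425).
r_{12} = q_1·a_2 = -1.6977.
u_2 = a_2 + 1.6977·q_1 = (0.3529, -1.4118).
‖u_2‖ = 1.4552, so q_2 = (0.2425, -0.9701).

Q = [[-0.9701, 0.2425], [-0.2425, -0.9701]], R = [[4.1231, -1.6977], [0.0000, 1.4552]]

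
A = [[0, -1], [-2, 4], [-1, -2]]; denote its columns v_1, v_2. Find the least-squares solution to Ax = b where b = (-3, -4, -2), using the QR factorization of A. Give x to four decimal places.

v_1 = (0, -2, -1); ‖v_1‖ = 2.2361, so q_1 = (0.0000, -0.8944, -0.4472).
q_1·v_2 = 0.0000·(-1) + (-0.8944)·4 + (-0.4472)·(-2) = -2.6833.
u_2 = v_2 + 2.6833·q_1 = (-1.0000, 1.6000, -3.2000).
‖u_2‖ = 3.7148, so q_2 = (-0.2692, 0.4307, -0.8614).
Qᵀb = (4.4721, 0.8076).
Back-substitute: x_2 = 0.8076/3.7148 = 0.2174.
x_1 = (4.4721 + 2.6833·0.2174)/2.2361 = 2.2609.

x = (2.2609, 0.2174)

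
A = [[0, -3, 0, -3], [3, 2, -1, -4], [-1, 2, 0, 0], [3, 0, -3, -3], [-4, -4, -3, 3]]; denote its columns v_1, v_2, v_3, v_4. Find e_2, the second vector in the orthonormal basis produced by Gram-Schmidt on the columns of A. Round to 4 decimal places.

e_2 = (-0.6459, 0.0615, 0.5536, -0.3691, -0.3691)

e_1 = v_1/‖v_1‖ = (0, 3, -1, 3, -4)/5.9161 = (0.0000, 0.5071, -0.1690, 0.5071, -0.6761).
r_{12} = e_1·v_2 = 3.3806.
u_2 = v_2 − 3.3806·e_1 = (-3.0000, 0.2857, 2.5714, -1.7143, -1.7143).
‖u_2‖ = 4.6445, so e_2 = (-0.6459, 0.0615, 0.5536, -0.3691, -0.3691).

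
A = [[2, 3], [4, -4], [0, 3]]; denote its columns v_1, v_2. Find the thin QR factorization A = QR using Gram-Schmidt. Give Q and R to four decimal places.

e_1 = v_1/‖v_1‖ = (2, 4, 0)/4.4721 = (0.4472, 0.8944, 0.0000).
r_{12} = e_1·v_2 = -2.2361.
u_2 = v_2 + 2.2361·e_1 = (4.0000, -2.0000, 3.0000).
‖u_2‖ = 5.3852, so e_2 = (0.7428, -0.3714, 0.5571).

Q = [[0.4472, 0.7428], [0.8944, -0.3714], [0.0000, 0.5571]], R = [[4.4721, -2.2361], [0.0000, 5.3852]]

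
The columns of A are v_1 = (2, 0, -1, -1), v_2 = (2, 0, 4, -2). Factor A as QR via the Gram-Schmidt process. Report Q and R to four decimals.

v_1 = (2, 0, -1, -1); ‖v_1‖ = 2.4495, so q_1 = (0.8165, 0.0000, -0.4082, -0.4082).
q_1·v_2 = 0.8165·2 + 0.0000·0 + (-0.4082)·4 + (-0.4082)·(-2) = 0.8165.
u_2 = v_2 − 0.8165·q_1 = (1.3333, 0.0000, 4.3333, -1.6667).
‖u_2‖ = 4.8305, so q_2 = (0.2760, 0.0000, 0.8971, -0.3450).

Q = [[0.8165, 0.2760], [0.0000, 0.0000], [-0.4082, 0.8971], [-0.4082, -0.3450]], R = [[2.4495, 0.8165], [0.0000, 4.8305]]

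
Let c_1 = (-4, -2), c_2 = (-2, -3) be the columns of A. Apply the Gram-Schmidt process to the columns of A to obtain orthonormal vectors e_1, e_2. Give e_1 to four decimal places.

c_1 = (-4, -2); ‖c_1‖ = 4.4721, so e_1 = (-0.8944, -0.4472).

e_1 = (-0.8944, -0.4472)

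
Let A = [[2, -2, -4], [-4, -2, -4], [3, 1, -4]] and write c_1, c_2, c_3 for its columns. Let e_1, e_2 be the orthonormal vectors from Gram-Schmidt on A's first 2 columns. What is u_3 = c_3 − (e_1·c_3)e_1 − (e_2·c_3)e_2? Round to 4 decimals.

u_3 = (0.6792, -2.7170, -4.0755)

c_1 = (2, -4, 3); ‖c_1‖ = 5.3852, so e_1 = (0.3714, -0.7428, 0.5571).
e_1·c_2 = 0.3714·(-2) + (-0.7428)·(-2) + 0.5571·1 = 1.2999.
u_2 = c_2 − 1.2999·e_1 = (-2.4828, -1.0345, 0.2759).
‖u_2‖ = 2.7038, so e_2 = (-0.9183, -0.3826, 0.1020).
e_1·c_3 = 0.3714·(-4) + (-0.7428)·(-4) + 0.5571·(-4) = -0.7428; e_2·c_3 = (-0.9183)·(-4) + (-0.3826)·(-4) + 0.1020·(-4) = 4.7954.
u_3 = c_3 + 0.7428·e_1 − 4.7954·e_2 = (0.6792, -2.7170, -4.0755).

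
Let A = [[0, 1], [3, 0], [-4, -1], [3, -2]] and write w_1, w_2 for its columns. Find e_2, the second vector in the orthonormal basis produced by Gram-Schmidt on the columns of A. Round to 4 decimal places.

e_1 = w_1/‖w_1‖ = (0, 3, -4, 3)/5.8310 = (0.0000, 0.5145, -0.6860, 0.5145).
r_{12} = e_1·w_2 = -0.3430.
u_2 = w_2 + 0.3430·e_1 = (1.0000, 0.1765, -1.2353, -1.8235).
‖u_2‖ = 2.4254, so e_2 = (0.4123, 0.0728, -0.5093, -0.7519).

e_2 = (0.4123, 0.0728, -0.5093, -0.7519)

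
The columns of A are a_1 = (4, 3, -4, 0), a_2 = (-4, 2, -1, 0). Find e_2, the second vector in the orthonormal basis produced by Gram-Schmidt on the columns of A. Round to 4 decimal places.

e_2 = (-0.7612, 0.5437, -0.3534, 0.0000)

e_1 = a_1/‖a_1‖ = (4, 3, -4, 0)/6.4031 = (0.6247, 0.4685, -0.6247, 0.0000).
r_{12} = e_1·a_2 = -0.9370.
u_2 = a_2 + 0.9370·e_1 = (-3.4146, 2.4390, -1.5854, 0.0000).
‖u_2‖ = 4.4857, so e_2 = (-0.7612, 0.5437, -0.3534, 0.0000).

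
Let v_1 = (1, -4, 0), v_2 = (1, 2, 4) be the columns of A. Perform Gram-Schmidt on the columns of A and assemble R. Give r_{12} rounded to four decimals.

q_1 = v_1/‖v_1‖ = (1, -4, 0)/4.1231 = (0.2425, -0.9701, 0.0000).
r_{12} = q_1·v_2 = -1.6977.

r_{12} = -1.6977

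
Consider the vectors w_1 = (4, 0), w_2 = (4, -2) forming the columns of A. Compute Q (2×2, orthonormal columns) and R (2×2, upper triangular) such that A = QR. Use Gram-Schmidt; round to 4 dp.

w_1 = (4, 0); ‖w_1‖ = 4.0000, so q_1 = (1.0000, 0.0000).
q_1·w_2 = 1.0000·4 + 0.0000·(-2) = 4.0000.
u_2 = w_2 − 4.0000·q_1 = (0.0000, -2.0000).
‖u_2‖ = 2.0000, so q_2 = (0.0000, -1.0000).

Q = [[1.0000, 0.0000], [0.0000, -1.0000]], R = [[4.0000, 4.0000], [0.0000, 2.0000]]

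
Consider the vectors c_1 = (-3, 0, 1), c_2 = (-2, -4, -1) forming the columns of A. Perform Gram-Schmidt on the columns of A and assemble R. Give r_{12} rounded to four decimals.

c_1 = (-3, 0, 1); ‖c_1‖ = 3.1623, so q_1 = (-0.9487, 0.0000, 0.3162).
r_{12} = q_1·c_2 = 1.5811.

r_{12} = 1.5811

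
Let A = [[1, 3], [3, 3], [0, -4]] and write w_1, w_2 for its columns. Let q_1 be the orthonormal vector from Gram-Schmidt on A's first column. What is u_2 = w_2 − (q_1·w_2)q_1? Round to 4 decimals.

u_2 = (1.8000, -0.6000, -4.0000)

w_1 = (1, 3, 0); ‖w_1‖ = 3.1623, so q_1 = (0.3162, 0.9487, 0.0000).
q_1·w_2 = 0.3162·3 + 0.9487·3 + 0.0000·(-4) = 3.7947.
u_2 = w_2 − 3.7947·q_1 = (1.8000, -0.6000, -4.0000).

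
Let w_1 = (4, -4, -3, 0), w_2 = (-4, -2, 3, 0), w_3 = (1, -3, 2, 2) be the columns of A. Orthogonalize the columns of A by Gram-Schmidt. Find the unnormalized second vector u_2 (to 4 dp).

u_2 = (-2.3415, -3.6585, 1.7561, 0.0000)

q_1 = w_1/‖w_1‖ = (4, -4, -3, 0)/6.4031 = (0.6247, -0.6247, -0.4685, 0.0000).
r_{12} = q_1·w_2 = -2.6550.
u_2 = w_2 + 2.6550·q_1 = (-2.3415, -3.6585, 1.7561, 0.0000).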